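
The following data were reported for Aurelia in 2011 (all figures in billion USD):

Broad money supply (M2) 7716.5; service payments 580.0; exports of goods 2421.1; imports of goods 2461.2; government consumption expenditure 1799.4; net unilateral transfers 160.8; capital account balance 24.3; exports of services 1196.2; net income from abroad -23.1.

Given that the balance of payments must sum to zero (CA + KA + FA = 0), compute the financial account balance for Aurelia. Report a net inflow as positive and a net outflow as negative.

-738.1

Goods balance = 2421.1 - 2461.2 = -40.1
Services balance = 1196.2 - 580.0 = 616.2
Trade balance (goods + services) = -40.1 + 616.2 = 576.1
Net primary income = -23.1
Net secondary income = 160.8
Current account = 576.1 + (-23.1) + 160.8 = 713.8
Financial account = -(713.8 + 24.3) = -738.1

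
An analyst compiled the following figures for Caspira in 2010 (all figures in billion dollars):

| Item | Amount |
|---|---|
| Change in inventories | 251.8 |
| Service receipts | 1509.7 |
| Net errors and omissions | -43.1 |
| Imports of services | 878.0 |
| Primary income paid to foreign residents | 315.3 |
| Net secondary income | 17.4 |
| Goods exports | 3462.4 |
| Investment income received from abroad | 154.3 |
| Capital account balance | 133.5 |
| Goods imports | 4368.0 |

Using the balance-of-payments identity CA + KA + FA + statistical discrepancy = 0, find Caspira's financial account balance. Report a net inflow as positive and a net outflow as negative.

327.1

Goods balance = 3462.4 - 4368.0 = -905.6
Services balance = 1509.7 - 878.0 = 631.7
Trade balance (goods + services) = -905.6 + 631.7 = -273.9
Net primary income = 154.3 - 315.3 = -161.0
Net secondary income = 17.4
Current account = -273.9 + (-161.0) + 17.4 = -417.5
Financial account = -(-417.5 + 133.5 + (-43.1)) = 327.1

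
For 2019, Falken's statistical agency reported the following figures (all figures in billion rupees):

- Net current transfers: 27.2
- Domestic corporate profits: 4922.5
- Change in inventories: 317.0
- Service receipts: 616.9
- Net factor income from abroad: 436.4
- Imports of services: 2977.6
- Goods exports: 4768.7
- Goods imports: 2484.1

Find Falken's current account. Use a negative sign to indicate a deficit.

Goods balance = 4768.7 - 2484.1 = 2284.6
Services balance = 616.9 - 2977.6 = -2360.7
Trade balance (goods + services) = 2284.6 + (-2360.7) = -76.1
Net primary income = 436.4
Net secondary income = 27.2
Current account = -76.1 + 436.4 + 27.2 = 387.5

387.5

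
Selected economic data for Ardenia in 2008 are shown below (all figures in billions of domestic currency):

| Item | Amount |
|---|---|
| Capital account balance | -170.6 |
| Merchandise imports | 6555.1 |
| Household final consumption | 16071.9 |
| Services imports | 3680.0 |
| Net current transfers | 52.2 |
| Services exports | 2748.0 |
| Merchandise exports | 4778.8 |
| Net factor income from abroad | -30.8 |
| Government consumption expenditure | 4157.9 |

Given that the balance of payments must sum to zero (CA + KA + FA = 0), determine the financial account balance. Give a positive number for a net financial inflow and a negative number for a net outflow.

Goods balance = 4778.8 - 6555.1 = -1776.3
Services balance = 2748.0 - 3680.0 = -932.0
Trade balance (goods + services) = -1776.3 + (-932.0) = -2708.3
Net primary income = -30.8
Net secondary income = 52.2
Current account = -2708.3 + (-30.8) + 52.2 = -2686.9
Financial account = -(-2686.9 + (-170.6)) = 2857.5

2857.5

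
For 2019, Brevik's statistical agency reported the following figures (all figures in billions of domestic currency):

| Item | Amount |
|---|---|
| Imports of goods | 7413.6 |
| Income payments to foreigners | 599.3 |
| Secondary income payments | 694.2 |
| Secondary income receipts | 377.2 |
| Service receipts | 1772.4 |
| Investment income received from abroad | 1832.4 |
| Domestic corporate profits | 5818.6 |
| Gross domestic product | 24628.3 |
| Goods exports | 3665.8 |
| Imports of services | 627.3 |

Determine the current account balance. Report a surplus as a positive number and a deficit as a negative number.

Goods balance = 3665.8 - 7413.6 = -3747.8
Services balance = 1772.4 - 627.3 = 1145.1
Trade balance (goods + services) = -3747.8 + 1145.1 = -2602.7
Net primary income = 1832.4 - 599.3 = 1233.1
Net secondary income = 377.2 - 694.2 = -317.0
Current account = -2602.7 + 1233.1 + (-317.0) = -1686.6

-1686.6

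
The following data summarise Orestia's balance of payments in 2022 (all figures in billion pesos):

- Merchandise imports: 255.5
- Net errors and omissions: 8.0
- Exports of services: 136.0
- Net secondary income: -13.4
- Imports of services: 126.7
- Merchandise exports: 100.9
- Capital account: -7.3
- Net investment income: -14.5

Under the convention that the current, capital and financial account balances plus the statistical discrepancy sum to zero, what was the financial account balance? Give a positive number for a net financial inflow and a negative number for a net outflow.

172.5

Goods balance = 100.9 - 255.5 = -154.6
Services balance = 136.0 - 126.7 = 9.3
Trade balance (goods + services) = -154.6 + 9.3 = -145.3
Net primary income = -14.5
Net secondary income = -13.4
Current account = -145.3 + (-14.5) + (-13.4) = -173.2
Financial account = -(-173.2 + (-7.3) + 8.0) = 172.5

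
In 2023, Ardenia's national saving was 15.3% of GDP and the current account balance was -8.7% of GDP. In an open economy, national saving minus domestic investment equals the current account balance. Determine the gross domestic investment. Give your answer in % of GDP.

24.0

I = S - CA = 15.3 - (-8.7) = 24.0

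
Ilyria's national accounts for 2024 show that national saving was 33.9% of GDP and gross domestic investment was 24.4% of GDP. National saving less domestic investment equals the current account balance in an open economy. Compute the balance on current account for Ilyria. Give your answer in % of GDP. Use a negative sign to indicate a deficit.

CA = S - I = 33.9 - 24.4 = 9.5

9.5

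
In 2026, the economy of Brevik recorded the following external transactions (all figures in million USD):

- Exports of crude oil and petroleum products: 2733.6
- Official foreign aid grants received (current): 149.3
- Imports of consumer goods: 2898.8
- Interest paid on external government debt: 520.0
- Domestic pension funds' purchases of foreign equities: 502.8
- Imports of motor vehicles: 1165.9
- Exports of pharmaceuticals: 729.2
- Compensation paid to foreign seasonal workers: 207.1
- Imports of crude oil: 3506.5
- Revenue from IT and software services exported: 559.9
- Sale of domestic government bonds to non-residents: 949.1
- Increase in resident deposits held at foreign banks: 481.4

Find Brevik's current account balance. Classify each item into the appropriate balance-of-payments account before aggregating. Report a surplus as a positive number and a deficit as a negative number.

Goods: -2898.8 + 2733.6 + 729.2 - 1165.9 - 3506.5 = -4108.4
Services: 559.9
Primary income: -520.0 - 207.1 = -727.1
Secondary income: 149.3
Current account = (-4108.4) + 559.9 + (-727.1) + 149.3 = -4126.3
(Excluded from the current account — financial account: domestic pension funds' purchases of foreign equities 502.8, sale of domestic government bonds to non-residents 949.1, increase in resident deposits held at foreign banks 481.4.)

-4126.3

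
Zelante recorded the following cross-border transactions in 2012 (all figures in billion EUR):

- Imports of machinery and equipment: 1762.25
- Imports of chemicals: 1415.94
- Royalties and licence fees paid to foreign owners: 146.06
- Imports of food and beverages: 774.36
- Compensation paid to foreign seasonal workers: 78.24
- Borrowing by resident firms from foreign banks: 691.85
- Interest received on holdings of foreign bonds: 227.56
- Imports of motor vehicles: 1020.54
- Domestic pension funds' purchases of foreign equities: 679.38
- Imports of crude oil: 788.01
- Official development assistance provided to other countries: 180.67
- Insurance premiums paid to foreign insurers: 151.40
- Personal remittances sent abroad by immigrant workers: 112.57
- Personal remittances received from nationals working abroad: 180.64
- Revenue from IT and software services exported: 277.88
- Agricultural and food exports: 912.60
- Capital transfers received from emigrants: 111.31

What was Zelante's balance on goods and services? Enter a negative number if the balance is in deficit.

Goods: 912.60 - 1415.94 - 774.36 - 1020.54 - 788.01 - 1762.25 = -4848.50
Services: -146.06 + 277.88 - 151.40 = -19.58
Trade balance = -4848.50 + (-19.58) = -4868.08
(Excluded from the trade balance — primary income: compensation paid to foreign seasonal workers 78.24, interest received on holdings of foreign bonds 227.56; financial account: borrowing by resident firms from foreign banks 691.85, domestic pension funds' purchases of foreign equities 679.38; secondary income: official development assistance provided to other countries 180.67, personal remittances sent abroad by immigrant workers 112.57, personal remittances received from nationals working abroad 180.64; capital account: capital transfers received from emigrants 111.31.)

-4868.08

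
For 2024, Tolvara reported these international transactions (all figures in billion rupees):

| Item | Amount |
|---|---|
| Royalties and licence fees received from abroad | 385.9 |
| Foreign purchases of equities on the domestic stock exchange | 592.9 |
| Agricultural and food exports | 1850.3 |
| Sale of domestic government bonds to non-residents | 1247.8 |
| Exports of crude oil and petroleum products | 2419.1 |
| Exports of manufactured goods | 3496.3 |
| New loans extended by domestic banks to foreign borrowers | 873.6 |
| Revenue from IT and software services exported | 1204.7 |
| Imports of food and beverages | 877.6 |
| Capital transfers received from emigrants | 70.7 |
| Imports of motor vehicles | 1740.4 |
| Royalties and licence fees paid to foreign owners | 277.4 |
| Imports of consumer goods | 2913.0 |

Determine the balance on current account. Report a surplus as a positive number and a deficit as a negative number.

3547.9

Goods: 1850.3 - 2913.0 + 2419.1 - 877.6 - 1740.4 + 3496.3 = 2234.7
Services: 385.9 - 277.4 + 1204.7 = 1313.2
Current account = 2234.7 + 1313.2 = 3547.9
(Excluded from the current account — financial account: foreign purchases of equities on the domestic stock exchange 592.9, sale of domestic government bonds to non-residents 1247.8, new loans extended by domestic banks to foreign borrowers 873.6; capital account: capital transfers received from emigrants 70.7.)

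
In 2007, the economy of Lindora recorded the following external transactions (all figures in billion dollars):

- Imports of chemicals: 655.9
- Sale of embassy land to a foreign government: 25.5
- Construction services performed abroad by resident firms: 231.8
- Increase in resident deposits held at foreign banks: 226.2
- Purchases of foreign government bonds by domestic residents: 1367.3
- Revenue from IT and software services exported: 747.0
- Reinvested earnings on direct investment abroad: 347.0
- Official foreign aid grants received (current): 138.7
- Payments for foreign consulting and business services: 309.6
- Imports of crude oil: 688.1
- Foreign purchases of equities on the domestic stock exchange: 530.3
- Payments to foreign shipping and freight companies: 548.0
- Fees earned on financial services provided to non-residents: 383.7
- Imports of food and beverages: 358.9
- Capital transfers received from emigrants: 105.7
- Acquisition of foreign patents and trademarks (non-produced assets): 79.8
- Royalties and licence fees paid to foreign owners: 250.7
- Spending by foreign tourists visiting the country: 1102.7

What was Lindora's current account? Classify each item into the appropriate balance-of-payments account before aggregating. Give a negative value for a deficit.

Goods: -688.1 - 358.9 - 655.9 = -1702.9
Services: -250.7 + 1102.7 + 747.0 + 383.7 + 231.8 - 548.0 - 309.6 = 1356.9
Primary income: 347.0
Secondary income: 138.7
Current account = (-1702.9) + 1356.9 + 347.0 + 138.7 = 139.7
(Excluded from the current account — capital account: sale of embassy land to a foreign government 25.5, capital transfers received from emigrants 105.7, acquisition of foreign patents and trademarks (non-produced assets) 79.8; financial account: increase in resident deposits held at foreign banks 226.2, purchases of foreign government bonds by domestic residents 1367.3, foreign purchases of equities on the domestic stock exchange 530.3.)

139.7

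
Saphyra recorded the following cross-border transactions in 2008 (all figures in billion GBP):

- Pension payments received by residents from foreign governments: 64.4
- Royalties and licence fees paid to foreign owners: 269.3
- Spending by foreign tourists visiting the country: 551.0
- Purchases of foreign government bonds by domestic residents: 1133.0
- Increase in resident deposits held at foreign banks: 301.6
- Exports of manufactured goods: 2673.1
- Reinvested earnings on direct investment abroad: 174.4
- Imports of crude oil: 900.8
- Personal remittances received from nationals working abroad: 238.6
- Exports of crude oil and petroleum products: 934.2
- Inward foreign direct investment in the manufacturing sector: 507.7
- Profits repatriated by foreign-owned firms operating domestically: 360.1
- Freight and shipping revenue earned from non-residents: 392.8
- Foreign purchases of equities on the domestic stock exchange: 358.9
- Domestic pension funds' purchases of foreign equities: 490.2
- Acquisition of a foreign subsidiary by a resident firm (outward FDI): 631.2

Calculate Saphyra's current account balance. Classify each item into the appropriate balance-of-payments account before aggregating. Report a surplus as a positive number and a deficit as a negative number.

3498.3

Goods: 934.2 + 2673.1 - 900.8 = 2706.5
Services: -269.3 + 551.0 + 392.8 = 674.5
Primary income: -360.1 + 174.4 = -185.7
Secondary income: 64.4 + 238.6 = 303.0
Current account = 2706.5 + 674.5 + (-185.7) + 303.0 = 3498.3
(Excluded from the current account — financial account: purchases of foreign government bonds by domestic residents 1133.0, increase in resident deposits held at foreign banks 301.6, inward foreign direct investment in the manufacturing sector 507.7, foreign purchases of equities on the domestic stock exchange 358.9, domestic pension funds' purchases of foreign equities 490.2, acquisition of a foreign subsidiary by a resident firm (outward FDI) 631.2.)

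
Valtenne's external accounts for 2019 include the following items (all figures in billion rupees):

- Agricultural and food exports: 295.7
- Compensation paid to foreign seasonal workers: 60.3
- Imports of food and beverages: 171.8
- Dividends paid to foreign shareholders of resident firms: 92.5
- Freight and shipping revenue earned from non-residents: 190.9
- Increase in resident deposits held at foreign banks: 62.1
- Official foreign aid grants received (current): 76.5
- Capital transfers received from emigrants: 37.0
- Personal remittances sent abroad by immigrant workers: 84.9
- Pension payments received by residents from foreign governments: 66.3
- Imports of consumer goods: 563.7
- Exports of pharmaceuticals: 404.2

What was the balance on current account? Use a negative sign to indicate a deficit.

60.4

Goods: 295.7 + 404.2 - 563.7 - 171.8 = -35.6
Services: 190.9
Primary income: -60.3 - 92.5 = -152.8
Secondary income: -84.9 + 66.3 + 76.5 = 57.9
Current account = (-35.6) + 190.9 + (-152.8) + 57.9 = 60.4
(Excluded from the current account — financial account: increase in resident deposits held at foreign banks 62.1; capital account: capital transfers received from emigrants 37.0.)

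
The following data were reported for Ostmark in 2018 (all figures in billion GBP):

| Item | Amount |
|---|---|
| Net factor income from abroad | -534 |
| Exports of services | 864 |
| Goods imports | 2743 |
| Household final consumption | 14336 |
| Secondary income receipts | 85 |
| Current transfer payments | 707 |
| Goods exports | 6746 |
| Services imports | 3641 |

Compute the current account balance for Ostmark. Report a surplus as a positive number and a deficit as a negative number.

70

Goods balance = 6746 - 2743 = 4003
Services balance = 864 - 3641 = -2777
Trade balance (goods + services) = 4003 + (-2777) = 1226
Net primary income = -534
Net secondary income = 85 - 707 = -622
Current account = 1226 + (-534) + (-622) = 70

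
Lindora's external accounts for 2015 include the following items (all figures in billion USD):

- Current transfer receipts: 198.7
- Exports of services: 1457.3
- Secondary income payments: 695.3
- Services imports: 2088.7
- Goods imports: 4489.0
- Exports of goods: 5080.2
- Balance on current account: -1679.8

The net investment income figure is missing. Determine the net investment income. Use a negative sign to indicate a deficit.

Current account = goods balance + services balance + net primary income + net secondary income
Sum of the known components = -536.8
Net investment income = CA - (known components) = -1679.8 - (-536.8) = -1143.0

-1143.0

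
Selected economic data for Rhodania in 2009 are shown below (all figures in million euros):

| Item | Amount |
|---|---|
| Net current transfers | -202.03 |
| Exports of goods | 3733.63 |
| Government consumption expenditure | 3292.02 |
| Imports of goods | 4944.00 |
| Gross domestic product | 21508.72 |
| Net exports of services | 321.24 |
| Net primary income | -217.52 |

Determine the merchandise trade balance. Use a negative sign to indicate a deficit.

-1210.37

Goods balance = 3733.63 - 4944.00 = -1210.37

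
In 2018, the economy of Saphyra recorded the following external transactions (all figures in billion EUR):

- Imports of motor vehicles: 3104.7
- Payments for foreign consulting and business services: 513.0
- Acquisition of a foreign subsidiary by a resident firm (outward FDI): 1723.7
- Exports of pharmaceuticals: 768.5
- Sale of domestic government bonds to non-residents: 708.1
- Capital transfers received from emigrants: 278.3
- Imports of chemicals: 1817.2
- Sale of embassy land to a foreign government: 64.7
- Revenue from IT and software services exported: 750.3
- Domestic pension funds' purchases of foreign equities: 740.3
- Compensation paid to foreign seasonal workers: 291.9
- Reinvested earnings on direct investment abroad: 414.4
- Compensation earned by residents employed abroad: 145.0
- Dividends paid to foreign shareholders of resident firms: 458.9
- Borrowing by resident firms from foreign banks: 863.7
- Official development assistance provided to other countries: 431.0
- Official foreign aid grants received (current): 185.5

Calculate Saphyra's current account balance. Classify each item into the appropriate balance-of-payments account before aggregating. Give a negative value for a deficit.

Goods: -3104.7 + 768.5 - 1817.2 = -4153.4
Services: -513.0 + 750.3 = 237.3
Primary income: 145.0 + 414.4 - 291.9 - 458.9 = -191.4
Secondary income: 185.5 - 431.0 = -245.5
Current account = (-4153.4) + 237.3 + (-191.4) + (-245.5) = -4353.0
(Excluded from the current account — financial account: acquisition of a foreign subsidiary by a resident firm (outward FDI) 1723.7, sale of domestic government bonds to non-residents 708.1, domestic pension funds' purchases of foreign equities 740.3, borrowing by resident firms from foreign banks 863.7; capital account: capital transfers received from emigrants 278.3, sale of embassy land to a foreign government 64.7.)

-4353.0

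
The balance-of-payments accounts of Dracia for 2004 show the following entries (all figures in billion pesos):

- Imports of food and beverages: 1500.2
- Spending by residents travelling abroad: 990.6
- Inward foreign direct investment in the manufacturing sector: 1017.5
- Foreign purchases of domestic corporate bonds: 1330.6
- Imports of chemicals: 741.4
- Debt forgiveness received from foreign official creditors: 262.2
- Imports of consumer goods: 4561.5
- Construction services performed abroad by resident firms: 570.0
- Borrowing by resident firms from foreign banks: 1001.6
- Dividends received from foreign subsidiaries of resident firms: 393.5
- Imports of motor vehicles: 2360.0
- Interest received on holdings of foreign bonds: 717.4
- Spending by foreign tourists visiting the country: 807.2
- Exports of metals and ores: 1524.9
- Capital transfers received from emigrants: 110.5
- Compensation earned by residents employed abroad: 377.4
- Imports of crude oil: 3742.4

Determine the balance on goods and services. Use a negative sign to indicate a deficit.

Goods: -741.4 - 2360.0 + 1524.9 - 3742.4 - 4561.5 - 1500.2 = -11380.6
Services: 807.2 - 990.6 + 570.0 = 386.6
Trade balance = -11380.6 + 386.6 = -10994.0
(Excluded from the trade balance — financial account: inward foreign direct investment in the manufacturing sector 1017.5, foreign purchases of domestic corporate bonds 1330.6, borrowing by resident firms from foreign banks 1001.6; capital account: debt forgiveness received from foreign official creditors 262.2, capital transfers received from emigrants 110.5; primary income: dividends received from foreign subsidiaries of resident firms 393.5, interest received on holdings of foreign bonds 717.4, compensation earned by residents employed abroad 377.4.)

-10994.0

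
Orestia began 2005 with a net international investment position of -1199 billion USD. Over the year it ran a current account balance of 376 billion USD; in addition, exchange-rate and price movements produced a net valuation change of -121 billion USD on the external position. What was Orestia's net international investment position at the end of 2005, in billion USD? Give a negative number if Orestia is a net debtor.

-944

Change in NIIP = current account + net valuation change = 376 + (-121) = 255
End-of-year NIIP = -1199 + 255 = -944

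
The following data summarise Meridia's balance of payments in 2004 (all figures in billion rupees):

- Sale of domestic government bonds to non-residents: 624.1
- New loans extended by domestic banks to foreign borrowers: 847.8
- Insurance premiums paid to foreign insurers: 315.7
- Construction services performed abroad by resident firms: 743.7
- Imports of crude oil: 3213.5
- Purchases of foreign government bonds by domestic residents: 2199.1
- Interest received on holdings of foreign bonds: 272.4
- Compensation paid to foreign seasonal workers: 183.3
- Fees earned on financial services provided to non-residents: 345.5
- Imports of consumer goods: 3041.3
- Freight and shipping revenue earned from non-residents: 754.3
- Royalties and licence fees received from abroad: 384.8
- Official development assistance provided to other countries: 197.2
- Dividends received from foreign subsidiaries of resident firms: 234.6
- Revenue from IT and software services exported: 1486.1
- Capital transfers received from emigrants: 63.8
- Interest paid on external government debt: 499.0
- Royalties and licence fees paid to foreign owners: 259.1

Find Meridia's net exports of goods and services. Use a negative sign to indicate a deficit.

Goods: -3213.5 - 3041.3 = -6254.8
Services: -315.7 - 259.1 + 384.8 + 345.5 + 1486.1 + 743.7 + 754.3 = 3139.6
Trade balance = -6254.8 + 3139.6 = -3115.2
(Excluded from the trade balance — financial account: sale of domestic government bonds to non-residents 624.1, new loans extended by domestic banks to foreign borrowers 847.8, purchases of foreign government bonds by domestic residents 2199.1; primary income: interest received on holdings of foreign bonds 272.4, compensation paid to foreign seasonal workers 183.3, dividends received from foreign subsidiaries of resident firms 234.6, interest paid on external government debt 499.0; secondary income: official development assistance provided to other countries 197.2; capital account: capital transfers received from emigrants 63.8.)

-3115.2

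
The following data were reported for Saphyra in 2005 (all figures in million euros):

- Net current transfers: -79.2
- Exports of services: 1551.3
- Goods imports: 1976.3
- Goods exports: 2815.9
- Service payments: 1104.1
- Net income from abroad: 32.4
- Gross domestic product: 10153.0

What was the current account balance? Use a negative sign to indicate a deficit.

Goods balance = 2815.9 - 1976.3 = 839.6
Services balance = 1551.3 - 1104.1 = 447.2
Trade balance (goods + services) = 839.6 + 447.2 = 1286.8
Net primary income = 32.4
Net secondary income = -79.2
Current account = 1286.8 + 32.4 + (-79.2) = 1240.0

1240.0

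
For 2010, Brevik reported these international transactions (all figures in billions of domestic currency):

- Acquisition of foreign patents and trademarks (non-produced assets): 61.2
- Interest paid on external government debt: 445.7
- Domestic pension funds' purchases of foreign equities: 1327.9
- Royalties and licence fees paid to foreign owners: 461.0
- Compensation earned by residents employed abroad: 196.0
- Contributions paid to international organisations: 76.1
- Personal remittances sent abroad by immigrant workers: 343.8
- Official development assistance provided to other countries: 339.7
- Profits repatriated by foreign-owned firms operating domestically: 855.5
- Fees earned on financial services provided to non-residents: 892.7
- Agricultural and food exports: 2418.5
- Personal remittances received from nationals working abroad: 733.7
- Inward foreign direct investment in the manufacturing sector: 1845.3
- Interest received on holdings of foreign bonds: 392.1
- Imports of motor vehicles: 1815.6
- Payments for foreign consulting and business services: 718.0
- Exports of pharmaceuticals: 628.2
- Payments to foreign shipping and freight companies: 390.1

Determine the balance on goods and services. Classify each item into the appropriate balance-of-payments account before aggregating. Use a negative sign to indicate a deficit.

554.7

Goods: 2418.5 + 628.2 - 1815.6 = 1231.1
Services: 892.7 - 718.0 - 461.0 - 390.1 = -676.4
Trade balance = 1231.1 + (-676.4) = 554.7
(Excluded from the trade balance — capital account: acquisition of foreign patents and trademarks (non-produced assets) 61.2; primary income: interest paid on external government debt 445.7, compensation earned by residents employed abroad 196.0, profits repatriated by foreign-owned firms operating domestically 855.5, interest received on holdings of foreign bonds 392.1; financial account: domestic pension funds' purchases of foreign equities 1327.9, inward foreign direct investment in the manufacturing sector 1845.3; secondary income: contributions paid to international organisations 76.1, personal remittances sent abroad by immigrant workers 343.8, official development assistance provided to other countries 339.7, personal remittances received from nationals working abroad 733.7.)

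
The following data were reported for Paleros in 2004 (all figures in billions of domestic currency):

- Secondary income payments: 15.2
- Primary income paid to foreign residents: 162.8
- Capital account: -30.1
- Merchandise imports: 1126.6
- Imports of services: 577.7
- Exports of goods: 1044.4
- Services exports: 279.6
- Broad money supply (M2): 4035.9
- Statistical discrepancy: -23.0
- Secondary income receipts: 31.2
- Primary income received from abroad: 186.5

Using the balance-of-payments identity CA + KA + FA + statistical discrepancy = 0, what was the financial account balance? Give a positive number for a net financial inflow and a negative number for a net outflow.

393.7

Goods balance = 1044.4 - 1126.6 = -82.2
Services balance = 279.6 - 577.7 = -298.1
Trade balance (goods + services) = -82.2 + (-298.1) = -380.3
Net primary income = 186.5 - 162.8 = 23.7
Net secondary income = 31.2 - 15.2 = 16.0
Current account = -380.3 + 23.7 + 16.0 = -340.6
Financial account = -(-340.6 + (-30.1) + (-23.0)) = 393.7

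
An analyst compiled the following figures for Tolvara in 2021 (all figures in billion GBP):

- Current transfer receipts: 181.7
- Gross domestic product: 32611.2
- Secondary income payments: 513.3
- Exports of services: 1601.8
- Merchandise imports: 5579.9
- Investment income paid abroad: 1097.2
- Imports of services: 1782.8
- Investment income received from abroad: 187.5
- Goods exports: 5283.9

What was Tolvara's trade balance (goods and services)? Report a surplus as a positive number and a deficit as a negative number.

-477.0

Goods balance = 5283.9 - 5579.9 = -296.0
Services balance = 1601.8 - 1782.8 = -181.0
Trade balance (goods + services) = -296.0 + (-181.0) = -477.0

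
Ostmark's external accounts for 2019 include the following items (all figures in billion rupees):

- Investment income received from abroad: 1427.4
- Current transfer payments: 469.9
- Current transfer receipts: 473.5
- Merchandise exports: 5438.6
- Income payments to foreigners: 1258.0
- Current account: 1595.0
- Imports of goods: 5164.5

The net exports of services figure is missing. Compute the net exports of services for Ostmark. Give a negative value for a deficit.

Current account = goods balance + services balance + net primary income + net secondary income
Sum of the known components = 447.1
Net exports of services = CA - (known components) = 1595.0 - 447.1 = 1147.9

1147.9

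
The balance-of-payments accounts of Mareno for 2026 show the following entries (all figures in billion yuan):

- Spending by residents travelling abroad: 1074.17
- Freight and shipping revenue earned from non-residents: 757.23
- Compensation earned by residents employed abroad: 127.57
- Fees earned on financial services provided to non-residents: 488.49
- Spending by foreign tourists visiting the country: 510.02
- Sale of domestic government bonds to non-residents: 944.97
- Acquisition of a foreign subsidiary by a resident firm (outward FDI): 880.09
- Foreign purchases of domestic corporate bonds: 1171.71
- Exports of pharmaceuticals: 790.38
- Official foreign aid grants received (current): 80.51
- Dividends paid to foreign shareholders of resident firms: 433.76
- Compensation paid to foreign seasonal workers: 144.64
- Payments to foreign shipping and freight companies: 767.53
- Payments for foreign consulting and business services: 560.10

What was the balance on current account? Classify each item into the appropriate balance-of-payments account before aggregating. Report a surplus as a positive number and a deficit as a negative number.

-226.00

Goods: 790.38
Services: -767.53 - 560.10 + 757.23 + 488.49 + 510.02 - 1074.17 = -646.06
Primary income: -433.76 - 144.64 + 127.57 = -450.83
Secondary income: 80.51
Current account = 790.38 + (-646.06) + (-450.83) + 80.51 = -226.00
(Excluded from the current account — financial account: sale of domestic government bonds to non-residents 944.97, acquisition of a foreign subsidiary by a resident firm (outward FDI) 880.09, foreign purchases of domestic corporate bonds 1171.71.)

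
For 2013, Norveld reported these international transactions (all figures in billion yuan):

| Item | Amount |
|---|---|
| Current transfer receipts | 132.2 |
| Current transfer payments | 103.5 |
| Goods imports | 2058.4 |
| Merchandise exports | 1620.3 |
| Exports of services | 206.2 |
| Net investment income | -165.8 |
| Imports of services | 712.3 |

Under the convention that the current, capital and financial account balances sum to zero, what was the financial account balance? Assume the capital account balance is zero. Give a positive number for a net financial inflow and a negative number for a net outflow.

1081.3

Goods balance = 1620.3 - 2058.4 = -438.1
Services balance = 206.2 - 712.3 = -506.1
Trade balance (goods + services) = -438.1 + (-506.1) = -944.2
Net primary income = -165.8
Net secondary income = 132.2 - 103.5 = 28.7
Current account = -944.2 + (-165.8) + 28.7 = -1081.3
Financial account = -(-1081.3) = 1081.3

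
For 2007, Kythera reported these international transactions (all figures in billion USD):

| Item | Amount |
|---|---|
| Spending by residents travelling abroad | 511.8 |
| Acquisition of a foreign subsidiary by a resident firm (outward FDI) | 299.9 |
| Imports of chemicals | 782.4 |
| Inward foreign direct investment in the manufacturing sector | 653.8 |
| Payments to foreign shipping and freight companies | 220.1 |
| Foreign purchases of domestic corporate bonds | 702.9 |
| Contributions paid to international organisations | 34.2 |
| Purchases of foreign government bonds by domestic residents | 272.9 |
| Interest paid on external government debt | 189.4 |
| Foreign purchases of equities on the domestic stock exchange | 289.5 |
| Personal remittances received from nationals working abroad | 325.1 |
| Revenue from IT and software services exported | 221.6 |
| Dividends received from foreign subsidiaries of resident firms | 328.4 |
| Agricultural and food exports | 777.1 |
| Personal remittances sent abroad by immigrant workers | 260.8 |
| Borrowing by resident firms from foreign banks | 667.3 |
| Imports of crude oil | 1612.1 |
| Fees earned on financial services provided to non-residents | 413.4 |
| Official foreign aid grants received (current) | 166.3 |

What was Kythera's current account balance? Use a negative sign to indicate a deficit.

Goods: 777.1 - 1612.1 - 782.4 = -1617.4
Services: 221.6 - 511.8 - 220.1 + 413.4 = -96.9
Primary income: -189.4 + 328.4 = 139.0
Secondary income: 325.1 - 260.8 + 166.3 - 34.2 = 196.4
Current account = (-1617.4) + (-96.9) + 139.0 + 196.4 = -1378.9
(Excluded from the current account — financial account: acquisition of a foreign subsidiary by a resident firm (outward FDI) 299.9, inward foreign direct investment in the manufacturing sector 653.8, foreign purchases of domestic corporate bonds 702.9, purchases of foreign government bonds by domestic residents 272.9, foreign purchases of equities on the domestic stock exchange 289.5, borrowing by resident firms from foreign banks 667.3.)

-1378.9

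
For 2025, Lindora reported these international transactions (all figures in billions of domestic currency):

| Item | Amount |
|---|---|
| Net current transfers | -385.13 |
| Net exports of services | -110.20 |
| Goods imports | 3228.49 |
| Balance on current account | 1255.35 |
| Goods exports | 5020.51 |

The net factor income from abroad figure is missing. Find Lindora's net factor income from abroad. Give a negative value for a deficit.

Current account = goods balance + services balance + net primary income + net secondary income
Sum of the known components = 1296.69
Net factor income from abroad = CA - (known components) = 1255.35 - 1296.69 = -41.34

-41.34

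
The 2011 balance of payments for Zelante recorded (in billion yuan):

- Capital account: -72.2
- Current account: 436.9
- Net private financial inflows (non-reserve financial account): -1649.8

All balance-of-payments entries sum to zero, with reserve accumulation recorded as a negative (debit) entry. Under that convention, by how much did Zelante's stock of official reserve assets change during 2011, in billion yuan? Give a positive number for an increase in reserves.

Official reserve transactions balance = -(436.9 + (-72.2) + (-1649.8)) = 1285.1
An accumulation of reserves is recorded as a debit (negative entry), so the change in the stock of reserves is the negative of that balance.
Change in official reserves = -(1285.1) = -1285.1

-1285.1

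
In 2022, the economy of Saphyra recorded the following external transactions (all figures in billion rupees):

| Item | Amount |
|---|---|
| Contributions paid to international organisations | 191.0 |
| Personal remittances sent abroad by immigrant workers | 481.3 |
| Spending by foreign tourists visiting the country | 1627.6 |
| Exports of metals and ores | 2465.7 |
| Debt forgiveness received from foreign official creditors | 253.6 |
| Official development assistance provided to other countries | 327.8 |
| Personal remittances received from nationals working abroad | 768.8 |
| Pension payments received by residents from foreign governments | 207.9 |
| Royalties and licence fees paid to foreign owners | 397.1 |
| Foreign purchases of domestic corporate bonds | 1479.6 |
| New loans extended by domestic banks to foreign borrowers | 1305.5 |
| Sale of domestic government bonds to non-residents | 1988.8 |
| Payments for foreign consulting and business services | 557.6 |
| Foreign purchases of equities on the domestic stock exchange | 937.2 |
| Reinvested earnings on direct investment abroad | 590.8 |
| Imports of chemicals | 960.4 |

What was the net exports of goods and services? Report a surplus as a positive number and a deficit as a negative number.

2178.2

Goods: 2465.7 - 960.4 = 1505.3
Services: -397.1 + 1627.6 - 557.6 = 672.9
Trade balance = 1505.3 + 672.9 = 2178.2
(Excluded from the trade balance — secondary income: contributions paid to international organisations 191.0, personal remittances sent abroad by immigrant workers 481.3, official development assistance provided to other countries 327.8, personal remittances received from nationals working abroad 768.8, pension payments received by residents from foreign governments 207.9; capital account: debt forgiveness received from foreign official creditors 253.6; financial account: foreign purchases of domestic corporate bonds 1479.6, new loans extended by domestic banks to foreign borrowers 1305.5, sale of domestic government bonds to non-residents 1988.8, foreign purchases of equities on the domestic stock exchange 937.2; primary income: reinvested earnings on direct investment abroad 590.8.)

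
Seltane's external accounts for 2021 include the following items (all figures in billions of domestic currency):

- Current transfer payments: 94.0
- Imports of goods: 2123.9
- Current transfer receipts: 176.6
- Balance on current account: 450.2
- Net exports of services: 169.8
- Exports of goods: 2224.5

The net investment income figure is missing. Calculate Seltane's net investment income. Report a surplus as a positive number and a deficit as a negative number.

Current account = goods balance + services balance + net primary income + net secondary income
Sum of the known components = 353.0
Net investment income = CA - (known components) = 450.2 - 353.0 = 97.2

97.2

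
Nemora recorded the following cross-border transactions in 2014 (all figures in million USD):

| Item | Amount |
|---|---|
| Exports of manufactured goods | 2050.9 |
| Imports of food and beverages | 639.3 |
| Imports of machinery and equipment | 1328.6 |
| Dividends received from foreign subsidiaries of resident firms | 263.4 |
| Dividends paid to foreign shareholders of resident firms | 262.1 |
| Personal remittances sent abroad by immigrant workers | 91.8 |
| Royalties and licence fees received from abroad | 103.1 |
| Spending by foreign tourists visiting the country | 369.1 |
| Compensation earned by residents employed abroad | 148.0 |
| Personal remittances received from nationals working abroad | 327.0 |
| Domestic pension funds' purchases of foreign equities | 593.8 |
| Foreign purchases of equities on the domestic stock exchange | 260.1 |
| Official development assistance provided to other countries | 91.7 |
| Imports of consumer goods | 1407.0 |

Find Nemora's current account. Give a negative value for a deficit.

Goods: 2050.9 - 1328.6 - 639.3 - 1407.0 = -1324.0
Services: 369.1 + 103.1 = 472.2
Primary income: -262.1 + 263.4 + 148.0 = 149.3
Secondary income: -91.8 - 91.7 + 327.0 = 143.5
Current account = (-1324.0) + 472.2 + 149.3 + 143.5 = -559.0
(Excluded from the current account — financial account: domestic pension funds' purchases of foreign equities 593.8, foreign purchases of equities on the domestic stock exchange 260.1.)

-559.0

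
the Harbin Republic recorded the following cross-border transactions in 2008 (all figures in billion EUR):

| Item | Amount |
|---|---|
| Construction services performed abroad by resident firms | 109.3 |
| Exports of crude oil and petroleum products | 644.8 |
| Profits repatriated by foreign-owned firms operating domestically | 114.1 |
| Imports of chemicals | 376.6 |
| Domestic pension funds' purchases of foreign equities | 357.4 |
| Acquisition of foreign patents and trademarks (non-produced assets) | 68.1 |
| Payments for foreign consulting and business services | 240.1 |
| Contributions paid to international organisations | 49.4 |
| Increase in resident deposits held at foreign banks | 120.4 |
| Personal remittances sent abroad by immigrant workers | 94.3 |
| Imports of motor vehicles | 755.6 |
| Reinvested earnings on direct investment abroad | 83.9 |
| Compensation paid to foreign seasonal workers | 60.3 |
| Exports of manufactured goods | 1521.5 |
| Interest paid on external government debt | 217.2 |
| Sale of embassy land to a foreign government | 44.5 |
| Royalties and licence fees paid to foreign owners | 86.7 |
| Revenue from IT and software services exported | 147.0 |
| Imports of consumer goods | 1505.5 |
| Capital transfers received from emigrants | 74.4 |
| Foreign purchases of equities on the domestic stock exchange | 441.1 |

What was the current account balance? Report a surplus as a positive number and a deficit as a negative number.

Goods: -376.6 + 644.8 - 755.6 - 1505.5 + 1521.5 = -471.4
Services: -86.7 + 109.3 + 147.0 - 240.1 = -70.5
Primary income: -217.2 - 114.1 - 60.3 + 83.9 = -307.7
Secondary income: -94.3 - 49.4 = -143.7
Current account = (-471.4) + (-70.5) + (-307.7) + (-143.7) = -993.3
(Excluded from the current account — financial account: domestic pension funds' purchases of foreign equities 357.4, increase in resident deposits held at foreign banks 120.4, foreign purchases of equities on the domestic stock exchange 441.1; capital account: acquisition of foreign patents and trademarks (non-produced assets) 68.1, sale of embassy land to a foreign government 44.5, capital transfers received from emigrants 74.4.)

-993.3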